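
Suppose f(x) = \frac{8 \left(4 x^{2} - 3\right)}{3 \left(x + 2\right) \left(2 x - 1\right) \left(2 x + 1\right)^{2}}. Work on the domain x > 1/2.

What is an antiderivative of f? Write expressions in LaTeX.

The denominator factors as 3 \left(x + 2\right) \left(2 x - 1\right) \left(2 x + 1\right)^{2}; partial fractions split f into directly integrable pieces: \frac{56}{27 \left(2 x + 1\right)} + \frac{16}{9 \left(2 x + 1\right)^{2}} - \frac{8}{15 \left(2 x - 1\right)} - \frac{104}{135 \left(x + 2\right)}.
Check: d/dx[- \frac{4 \log{\left(x - \frac{1}{2} \right)}}{15} + \frac{28 \log{\left(x + \frac{1}{2} \right)}}{27} - \frac{104 \log{\left(x + 2 \right)}}{135} - \frac{8}{18 x + 9}] = \frac{32 x^{2} - 24}{24 x^{4} + 60 x^{3} + 18 x^{2} - 15 x - 6}, which equals f(x).

An antiderivative is F(x) = - \frac{4 \log{\left(x - \frac{1}{2} \right)}}{15} + \frac{28 \log{\left(x + \frac{1}{2} \right)}}{27} - \frac{104 \log{\left(x + 2 \right)}}{135} - \frac{8}{18 x + 9}.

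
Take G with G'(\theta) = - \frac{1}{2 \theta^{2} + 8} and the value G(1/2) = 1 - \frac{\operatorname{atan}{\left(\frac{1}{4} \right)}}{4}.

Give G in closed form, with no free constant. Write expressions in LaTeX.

A candidate passes only if d/d\theta[G] lands on the given G'(\theta) exactly.
A general antiderivative is - \frac{\operatorname{atan}{\left(\frac{\theta}{2} \right)}}{4} + C.
The condition gives C = 1 - \frac{\operatorname{atan}{\left(\frac{1}{4} \right)}}{4} - (- \frac{\operatorname{atan}{\left(\frac{1}{4} \right)}}{4}) = 1.
So G(\theta) = 1 - \frac{\operatorname{atan}{\left(\frac{\theta}{2} \right)}}{4}.
Check: d/d\theta[1 - \frac{\operatorname{atan}{\left(\frac{\theta}{2} \right)}}{4}] = - \frac{1}{2 \theta^{2} + 8} = G'(\theta).

G(\theta) = 1 - \frac{\operatorname{atan}{\left(\frac{\theta}{2} \right)}}{4}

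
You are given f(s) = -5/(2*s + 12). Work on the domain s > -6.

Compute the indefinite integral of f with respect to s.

A candidate is checked by its d/ds: the result must match f(s).
Check: d/ds[-5*log(s/2 + 3)/2] = -5/(2*s + 12) = f(s).

F(s) = -5*log(s/2 + 3)/2 + C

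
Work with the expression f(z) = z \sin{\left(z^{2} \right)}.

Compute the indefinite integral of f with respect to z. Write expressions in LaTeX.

A first test for any F(z): its z-derivative must equal f(z) identically.
Check: d/dz[- \frac{\cos{\left(z^{2} \right)}}{2}] = z \sin{\left(z^{2} \right)} = f(z).

F(z) = - \frac{\cos{\left(z^{2} \right)}}{2} + C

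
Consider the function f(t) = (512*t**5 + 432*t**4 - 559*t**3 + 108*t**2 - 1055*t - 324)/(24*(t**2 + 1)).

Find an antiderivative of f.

An antiderivative is F(t) = (256*t**4 + 288*t**3 - 1071*t**2 - 648*t + 16*log(2*t**2 + 2) + 1296)/48.

Check any antiderivative F(t) by computing F'(t) and comparing it with f(t).
Check: d/dt[(256*t**4 + 288*t**3 - 1071*t**2 - 648*t + 16*log(2*t**2 + 2) + 1296)/48] = (512*t**5 + 432*t**4 - 559*t**3 + 108*t**2 - 1055*t - 324)/(24*t**2 + 24), which equals f(t).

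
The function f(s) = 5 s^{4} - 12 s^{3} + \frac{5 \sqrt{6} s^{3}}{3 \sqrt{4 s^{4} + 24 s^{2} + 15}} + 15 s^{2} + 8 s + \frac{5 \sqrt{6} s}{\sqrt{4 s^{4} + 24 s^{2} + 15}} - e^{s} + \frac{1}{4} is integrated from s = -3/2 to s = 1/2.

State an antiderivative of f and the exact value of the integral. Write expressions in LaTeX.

Integrate term by term and add the pieces.
F(s) = \frac{\sqrt{6} \left(4 \sqrt{6} s^{5} - 12 \sqrt{6} s^{4} + 20 \sqrt{6} s^{3} + 16 \sqrt{6} s^{2} + \sqrt{6} s + 5 \sqrt{4 s^{4} + 24 s^{2} + 15} - 4 \sqrt{6} e^{s} + 4 \sqrt{6}\right)}{24} is an antiderivative of f.
Check: d/ds[\frac{\sqrt{6} \left(4 \sqrt{6} s^{5} - 12 \sqrt{6} s^{4} + 20 \sqrt{6} s^{3} + 16 \sqrt{6} s^{2} + \sqrt{6} s + 5 \sqrt{4 s^{4} + 24 s^{2} + 15} - 4 \sqrt{6} e^{s} + 4 \sqrt{6}\right)}{24}] = \frac{60 s^{4} \sqrt{4 s^{4} + 24 s^{2} + 15} - 144 s^{3} \sqrt{4 s^{4} + 24 s^{2} + 15} + 20 \sqrt{6} s^{3} + 180 s^{2} \sqrt{4 s^{4} + 24 s^{2} + 15} + 96 s \sqrt{4 s^{4} + 24 s^{2} + 15} + 60 \sqrt{6} s - 12 \sqrt{4 s^{4} + 24 s^{2} + 15} e^{s} + 3 \sqrt{4 s^{4} + 24 s^{2} + 15}}{12 \sqrt{4 s^{4} + 24 s^{2} + 15}}, which equals f(s).
F(1/2) = - e^{\frac{1}{2}} + \frac{5 \sqrt{510}}{48} + \frac{83}{32}; F(-3/2) = - \frac{961}{32} - e^{- \frac{3}{2}} + \frac{5 \sqrt{238}}{16}.
Integral = F(1/2) - F(-3/2) = - \frac{5 \sqrt{238}}{16} - e^{\frac{1}{2}} + e^{- \frac{3}{2}} + \frac{5 \sqrt{510}}{48} + \frac{261}{8}.

Antiderivative: F(s) = \frac{\sqrt{6} \left(4 \sqrt{6} s^{5} - 12 \sqrt{6} s^{4} + 20 \sqrt{6} s^{3} + 16 \sqrt{6} s^{2} + \sqrt{6} s + 5 \sqrt{4 s^{4} + 24 s^{2} + 15} - 4 \sqrt{6} e^{s} + 4 \sqrt{6}\right)}{24}; value = - \frac{5 \sqrt{238}}{16} - e^{\frac{1}{2}} + e^{- \frac{3}{2}} + \frac{5 \sqrt{510}}{48} + \frac{261}{8}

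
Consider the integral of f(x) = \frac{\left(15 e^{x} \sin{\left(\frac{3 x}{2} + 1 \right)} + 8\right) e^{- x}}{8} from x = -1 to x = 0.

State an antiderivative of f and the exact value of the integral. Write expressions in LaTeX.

Check any antiderivative F(x) by computing F'(x) and comparing it with f(x).
F(x) = - \frac{5 \cos{\left(\frac{3 x}{2} + 1 \right)}}{4} - e^{- x} is an antiderivative of f.
Check: d/dx[- \frac{5 \cos{\left(\frac{3 x}{2} + 1 \right)}}{4} - e^{- x}] = \frac{\left(15 e^{x} \sin{\left(\frac{3 x}{2} + 1 \right)} + 8\right) e^{- x}}{8} = f(x).
F(0) = -1 - \frac{5 \cos{\left(1 \right)}}{4}; F(-1) = - e - \frac{5 \cos{\left(\frac{1}{2} \right)}}{4}.
Integral = F(0) - F(-1) = -1 - \frac{5 \cos{\left(1 \right)}}{4} + \frac{5 \cos{\left(\frac{1}{2} \right)}}{4} + e.

Antiderivative: F(x) = - \frac{5 \cos{\left(\frac{3 x}{2} + 1 \right)}}{4} - e^{- x}; value = -1 - \frac{5 \cos{\left(1 \right)}}{4} + \frac{5 \cos{\left(\frac{1}{2} \right)}}{4} + e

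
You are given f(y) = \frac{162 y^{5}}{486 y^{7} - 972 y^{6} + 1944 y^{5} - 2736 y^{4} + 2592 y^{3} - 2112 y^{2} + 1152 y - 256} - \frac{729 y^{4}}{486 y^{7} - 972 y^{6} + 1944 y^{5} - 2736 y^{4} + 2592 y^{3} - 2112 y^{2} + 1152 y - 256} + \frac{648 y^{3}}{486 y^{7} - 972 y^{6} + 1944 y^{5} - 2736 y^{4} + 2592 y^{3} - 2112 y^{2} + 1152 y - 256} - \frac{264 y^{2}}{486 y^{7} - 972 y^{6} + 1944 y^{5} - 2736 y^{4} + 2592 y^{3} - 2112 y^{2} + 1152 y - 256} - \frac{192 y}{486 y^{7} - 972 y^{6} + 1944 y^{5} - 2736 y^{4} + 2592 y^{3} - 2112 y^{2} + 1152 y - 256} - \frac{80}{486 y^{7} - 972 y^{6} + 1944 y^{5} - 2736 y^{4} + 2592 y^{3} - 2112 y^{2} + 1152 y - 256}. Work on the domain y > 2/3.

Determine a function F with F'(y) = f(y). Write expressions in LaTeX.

An antiderivative is F(y) = - \frac{36 y^{3} - 93 y^{2} + 64 y - 28}{4 \left(3 y - 2\right)^{2} \left(3 y^{2} + 4\right)}.

The integrand splits into summands that can be handled one at a time.
Check: d/dy[- \frac{36 y^{3} - 93 y^{2} + 64 y - 28}{4 \left(3 y - 2\right)^{2} \left(3 y^{2} + 4\right)}] = \frac{162 y^{5} - 729 y^{4} + 648 y^{3} - 264 y^{2} - 192 y - 80}{486 y^{7} - 972 y^{6} + 1944 y^{5} - 2736 y^{4} + 2592 y^{3} - 2112 y^{2} + 1152 y - 256}, which equals f(y).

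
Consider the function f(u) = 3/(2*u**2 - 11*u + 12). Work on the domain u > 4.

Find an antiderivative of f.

Factor the denominator ((u - 4)*(2*u - 3)) and decompose: f = -6/(5*(2*u - 3)) + 3/(5*(u - 4)); each piece integrates to a log, atan, or power term.
Check: d/du[-3*(-log(u - 4) + log(u - 3/2))/5] = 3/(2*u**2 - 11*u + 12) = f(u).

An antiderivative is F(u) = -3*(-log(u - 4) + log(u - 3/2))/5.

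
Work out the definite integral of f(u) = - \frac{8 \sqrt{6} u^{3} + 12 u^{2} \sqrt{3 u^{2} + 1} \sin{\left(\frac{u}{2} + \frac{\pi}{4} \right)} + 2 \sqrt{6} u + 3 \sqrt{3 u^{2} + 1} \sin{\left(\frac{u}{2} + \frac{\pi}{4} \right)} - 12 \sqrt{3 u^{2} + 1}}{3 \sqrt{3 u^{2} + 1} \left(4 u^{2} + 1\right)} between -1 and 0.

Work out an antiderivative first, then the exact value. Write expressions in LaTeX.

Antiderivative: F(u) = - \frac{2 \sqrt{2 u^{2} + \frac{2}{3}}}{3} + 2 \cos{\left(\frac{u}{2} + \frac{\pi}{4} \right)} + 2 \operatorname{atan}{\left(2 u \right)}; value = - 2 \sin{\left(\frac{1}{2} + \frac{\pi}{4} \right)} + \frac{2 \sqrt{6}}{9} + \sqrt{2} + 2 \operatorname{atan}{\left(2 \right)}

Recover f(u) by differentiating a candidate F(u); any mismatch rules it out.
F(u) = - \frac{2 \sqrt{2 u^{2} + \frac{2}{3}}}{3} + 2 \cos{\left(\frac{u}{2} + \frac{\pi}{4} \right)} + 2 \operatorname{atan}{\left(2 u \right)} is an antiderivative of f.
Check: d/du[- \frac{2 \sqrt{2 u^{2} + \frac{2}{3}}}{3} + 2 \cos{\left(\frac{u}{2} + \frac{\pi}{4} \right)} + 2 \operatorname{atan}{\left(2 u \right)}] = \frac{- 8 \sqrt{6} u^{3} - 12 u^{2} \sqrt{3 u^{2} + 1} \sin{\left(\frac{u}{2} + \frac{\pi}{4} \right)} - 2 \sqrt{6} u - 3 \sqrt{3 u^{2} + 1} \sin{\left(\frac{u}{2} + \frac{\pi}{4} \right)} + 12 \sqrt{3 u^{2} + 1}}{12 u^{2} \sqrt{3 u^{2} + 1} + 3 \sqrt{3 u^{2} + 1}}, which equals f(u).
F(0) = - \frac{2 \sqrt{6}}{9} + \sqrt{2}; F(-1) = - 2 \operatorname{atan}{\left(2 \right)} - \frac{4 \sqrt{6}}{9} + 2 \sin{\left(\frac{1}{2} + \frac{\pi}{4} \right)}.
Integral = F(0) - F(-1) = - 2 \sin{\left(\frac{1}{2} + \frac{\pi}{4} \right)} + \frac{2 \sqrt{6}}{9} + \sqrt{2} + 2 \operatorname{atan}{\left(2 \right)}.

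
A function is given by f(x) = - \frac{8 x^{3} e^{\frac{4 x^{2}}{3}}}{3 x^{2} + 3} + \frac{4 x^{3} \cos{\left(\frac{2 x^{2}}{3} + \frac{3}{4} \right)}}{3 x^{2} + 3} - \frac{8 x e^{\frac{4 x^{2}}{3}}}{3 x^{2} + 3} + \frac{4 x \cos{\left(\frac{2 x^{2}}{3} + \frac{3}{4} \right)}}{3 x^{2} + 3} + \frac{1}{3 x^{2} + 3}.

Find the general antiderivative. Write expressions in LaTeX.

The integrand splits into summands that can be handled one at a time.
Check: d/dx[\frac{- 3 e^{\frac{4 x^{2}}{3}} + 3 \sin{\left(\frac{2 x^{2}}{3} + \frac{3}{4} \right)} + \operatorname{atan}{\left(x \right)}}{3}] = \frac{- 8 x^{3} e^{\frac{4 x^{2}}{3}} + 4 x^{3} \cos{\left(\frac{2 x^{2}}{3} + \frac{3}{4} \right)} - 8 x e^{\frac{4 x^{2}}{3}} + 4 x \cos{\left(\frac{2 x^{2}}{3} + \frac{3}{4} \right)} + 1}{3 x^{2} + 3}, which equals f(x).

F(x) = \frac{- 3 e^{\frac{4 x^{2}}{3}} + 3 \sin{\left(\frac{2 x^{2}}{3} + \frac{3}{4} \right)} + \operatorname{atan}{\left(x \right)}}{3} + C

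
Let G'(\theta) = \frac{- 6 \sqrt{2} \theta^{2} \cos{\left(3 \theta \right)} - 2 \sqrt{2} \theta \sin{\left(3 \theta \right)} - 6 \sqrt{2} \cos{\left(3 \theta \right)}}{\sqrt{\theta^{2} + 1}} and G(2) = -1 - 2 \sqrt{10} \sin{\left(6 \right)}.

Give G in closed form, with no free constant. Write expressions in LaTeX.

G(\theta) = - 2 \sqrt{2} \sqrt{\theta^{2} + 1} \sin{\left(3 \theta \right)} - 1

G'(\theta) has the shape u'v + uv' for u = - 2 \sqrt{2 \theta^{2} + 2} and v = \sin{\left(3 \theta \right)} — it is the derivative of the product u*v.
A general antiderivative is - 2 \sqrt{2 \theta^{2} + 2} \sin{\left(3 \theta \right)} + C.
The condition gives C = -1 - 2 \sqrt{10} \sin{\left(6 \right)} - (- 2 \sqrt{10} \sin{\left(6 \right)}) = -1.
So G(\theta) = - 2 \sqrt{2} \sqrt{\theta^{2} + 1} \sin{\left(3 \theta \right)} - 1.
Check: d/d\theta[- 2 \sqrt{2} \sqrt{\theta^{2} + 1} \sin{\left(3 \theta \right)} - 1] = \frac{- 6 \sqrt{2} \theta^{2} \cos{\left(3 \theta \right)} - 2 \sqrt{2} \theta \sin{\left(3 \theta \right)} - 6 \sqrt{2} \cos{\left(3 \theta \right)}}{\sqrt{\theta^{2} + 1}} = G'(\theta).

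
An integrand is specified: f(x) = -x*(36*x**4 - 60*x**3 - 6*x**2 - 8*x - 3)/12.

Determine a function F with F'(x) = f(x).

An antiderivative is F(x) = x**2*(-36*x**4 + 72*x**3 + 9*x**2 + 16*x + 9)/72.

Whatever form F(x) takes, F'(x) = f(x) is non-negotiable.
Check: d/dx[x**2*(-36*x**4 + 72*x**3 + 9*x**2 + 16*x + 9)/72] = -3*x**5 + 5*x**4 + x**3/2 + 2*x**2/3 + x/4, which equals f(x).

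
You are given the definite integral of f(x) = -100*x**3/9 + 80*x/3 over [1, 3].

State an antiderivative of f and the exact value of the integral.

Antiderivative: F(x) = -25*x**4/9 + 40*x**2/3; value = -1040/9

f matches the chain-rule pattern g'(h)*h' with inner function h(x) = 5*x**2/3 - 4; substituting u = h(x) collapses the integral.
F(x) = -25*x**4/9 + 40*x**2/3 is an antiderivative of f.
Check: d/dx[-25*x**4/9 + 40*x**2/3] = -100*x**3/9 + 80*x/3 = f(x).
F(3) = -105; F(1) = 95/9.
Integral = F(3) - F(1) = -1040/9.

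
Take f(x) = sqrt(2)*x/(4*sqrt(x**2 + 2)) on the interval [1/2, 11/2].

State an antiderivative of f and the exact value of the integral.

The substitution u = 2*x**2 + 4 works: f is exactly (dF/du)*(du/dx) for that inner function.
F(x) = sqrt(2*x**2 + 4)/4 is an antiderivative of f.
Check: d/dx[sqrt(2*x**2 + 4)/4] = sqrt(2)*x/(4*sqrt(x**2 + 2)) = f(x).
F(11/2) = sqrt(258)/8; F(1/2) = 3*sqrt(2)/8.
Integral = F(11/2) - F(1/2) = -3*sqrt(2)/8 + sqrt(258)/8.

Antiderivative: F(x) = sqrt(2*x**2 + 4)/4; value = -3*sqrt(2)/8 + sqrt(258)/8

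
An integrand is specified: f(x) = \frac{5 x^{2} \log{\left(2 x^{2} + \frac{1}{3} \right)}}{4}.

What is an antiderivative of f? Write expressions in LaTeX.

Check any antiderivative F(x) by computing F'(x) and comparing it with f(x).
Check: d/dx[\frac{5 x^{3} \log{\left(2 x^{2} + \frac{1}{3} \right)}}{12} - \frac{5 x^{3}}{18} + \frac{5 x}{36} - \frac{5 \sqrt{6} \operatorname{atan}{\left(\sqrt{6} x \right)}}{216}] = \frac{5 x^{2} \log{\left(2 x^{2} + \frac{1}{3} \right)}}{4} = f(x).

An antiderivative is F(x) = \frac{5 x^{3} \log{\left(2 x^{2} + \frac{1}{3} \right)}}{12} - \frac{5 x^{3}}{18} + \frac{5 x}{36} - \frac{5 \sqrt{6} \operatorname{atan}{\left(\sqrt{6} x \right)}}{216}.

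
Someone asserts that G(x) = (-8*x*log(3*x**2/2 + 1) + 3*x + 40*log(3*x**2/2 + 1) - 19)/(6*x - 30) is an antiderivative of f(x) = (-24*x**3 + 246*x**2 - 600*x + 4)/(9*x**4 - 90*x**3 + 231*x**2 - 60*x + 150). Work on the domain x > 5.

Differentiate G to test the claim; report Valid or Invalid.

Valid: G'(x) = f(x).

d/dx[G] = (-24*x**3 + 246*x**2 - 600*x + 4)/(9*x**4 - 90*x**3 + 231*x**2 - 60*x + 150)
This equals f(x) exactly, so the claim holds.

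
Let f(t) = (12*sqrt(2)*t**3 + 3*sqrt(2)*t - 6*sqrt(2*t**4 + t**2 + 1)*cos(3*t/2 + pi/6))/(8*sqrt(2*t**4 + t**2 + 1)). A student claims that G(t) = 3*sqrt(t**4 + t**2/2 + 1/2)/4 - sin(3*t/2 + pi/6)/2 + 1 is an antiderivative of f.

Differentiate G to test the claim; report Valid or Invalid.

d/dt[G] = (12*sqrt(2)*t**3 + 3*sqrt(2)*t - 6*sqrt(2*t**4 + t**2 + 1)*cos(3*t/2 + pi/6))/(8*sqrt(2*t**4 + t**2 + 1))
This equals f(t) exactly, so the claim holds.

Valid. The derivative of G reproduces f.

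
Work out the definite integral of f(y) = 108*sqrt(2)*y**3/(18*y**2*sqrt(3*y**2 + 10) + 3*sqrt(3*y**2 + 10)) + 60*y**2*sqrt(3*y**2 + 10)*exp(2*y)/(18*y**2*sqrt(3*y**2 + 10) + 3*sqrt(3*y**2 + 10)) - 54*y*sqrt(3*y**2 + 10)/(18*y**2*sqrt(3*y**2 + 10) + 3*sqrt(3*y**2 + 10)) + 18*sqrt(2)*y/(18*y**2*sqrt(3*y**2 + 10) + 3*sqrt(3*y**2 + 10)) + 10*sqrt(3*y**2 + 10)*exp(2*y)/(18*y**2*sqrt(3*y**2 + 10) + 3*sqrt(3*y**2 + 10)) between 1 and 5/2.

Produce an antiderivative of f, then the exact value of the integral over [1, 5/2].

Antiderivative: F(y) = 4*sqrt(3*y**2/2 + 5) + 5*exp(2*y)/3 - 3*log(3*y**2 + 1/2)/2; value = -5*exp(2)/3 - 2*sqrt(26) - 3*log(77/4)/2 + 3*log(7/2)/2 + sqrt(230) + 5*exp(5)/3

Integrate term by term and add the pieces.
F(y) = 4*sqrt(3*y**2/2 + 5) + 5*exp(2*y)/3 - 3*log(3*y**2 + 1/2)/2 is an antiderivative of f.
Check: d/dy[4*sqrt(3*y**2/2 + 5) + 5*exp(2*y)/3 - 3*log(3*y**2 + 1/2)/2] = (108*sqrt(2)*y**3 + 60*y**2*sqrt(3*y**2 + 10)*exp(2*y) - 54*y*sqrt(3*y**2 + 10) + 18*sqrt(2)*y + 10*sqrt(3*y**2 + 10)*exp(2*y))/(18*y**2*sqrt(3*y**2 + 10) + 3*sqrt(3*y**2 + 10)), which equals f(y).
F(5/2) = -3*log(77/4)/2 + sqrt(230) + 5*exp(5)/3; F(1) = -3*log(7/2)/2 + 2*sqrt(26) + 5*exp(2)/3.
Integral = F(5/2) - F(1) = -5*exp(2)/3 - 2*sqrt(26) - 3*log(77/4)/2 + 3*log(7/2)/2 + sqrt(230) + 5*exp(5)/3.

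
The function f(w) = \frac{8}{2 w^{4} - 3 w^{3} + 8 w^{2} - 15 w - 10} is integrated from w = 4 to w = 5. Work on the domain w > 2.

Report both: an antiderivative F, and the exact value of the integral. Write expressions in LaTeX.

Antiderivative: F(w) = - \frac{4 \left(- 14 \log{\left(w - 2 \right)} + 24 \log{\left(w + \frac{1}{2} \right)} - 5 \log{\left(w^{2} + 5 \right)} + 8 \sqrt{5} \operatorname{atan}{\left(\frac{\sqrt{5} w}{5} \right)}\right)}{315}; value = - \frac{32 \log{\left(\frac{11}{2} \right)}}{105} - \frac{32 \sqrt{5} \operatorname{atan}{\left(\sqrt{5} \right)}}{315} - \frac{4 \log{\left(21 \right)}}{63} - \frac{8 \log{\left(2 \right)}}{45} + \frac{8 \log{\left(3 \right)}}{45} + \frac{4 \log{\left(30 \right)}}{63} + \frac{32 \sqrt{5} \operatorname{atan}{\left(\frac{4 \sqrt{5}}{5} \right)}}{315} + \frac{32 \log{\left(\frac{9}{2} \right)}}{105}

Factor the denominator (\left(w - 2\right) \left(2 w + 1\right) \left(w^{2} + 5\right)) and decompose: f = \frac{8 \left(w - 4\right)}{63 \left(w^{2} + 5\right)} - \frac{64}{105 \left(2 w + 1\right)} + \frac{8}{45 \left(w - 2\right)}; each piece integrates to a log, atan, or power term.
F(w) = - \frac{4 \left(- 14 \log{\left(w - 2 \right)} + 24 \log{\left(w + \frac{1}{2} \right)} - 5 \log{\left(w^{2} + 5 \right)} + 8 \sqrt{5} \operatorname{atan}{\left(\frac{\sqrt{5} w}{5} \right)}\right)}{315} is an antiderivative of f.
Check: d/dw[- \frac{4 \left(- 14 \log{\left(w - 2 \right)} + 24 \log{\left(w + \frac{1}{2} \right)} - 5 \log{\left(w^{2} + 5 \right)} + 8 \sqrt{5} \operatorname{atan}{\left(\frac{\sqrt{5} w}{5} \right)}\right)}{315}] = \frac{8}{2 w^{4} - 3 w^{3} + 8 w^{2} - 15 w - 10} = f(w).
F(5) = - \frac{32 \log{\left(\frac{11}{2} \right)}}{105} - \frac{32 \sqrt{5} \operatorname{atan}{\left(\sqrt{5} \right)}}{315} + \frac{8 \log{\left(3 \right)}}{45} + \frac{4 \log{\left(30 \right)}}{63}; F(4) = - \frac{32 \log{\left(\frac{9}{2} \right)}}{105} - \frac{32 \sqrt{5} \operatorname{atan}{\left(\frac{4 \sqrt{5}}{5} \right)}}{315} + \frac{8 \log{\left(2 \right)}}{45} + \frac{4 \log{\left(21 \right)}}{63}.
Integral = F(5) - F(4) = - \frac{32 \log{\left(\frac{11}{2} \right)}}{105} - \frac{32 \sqrt{5} \operatorname{atan}{\left(\sqrt{5} \right)}}{315} - \frac{4 \log{\left(21 \right)}}{63} - \frac{8 \log{\left(2 \right)}}{45} + \frac{8 \log{\left(3 \right)}}{45} + \frac{4 \log{\left(30 \right)}}{63} + \frac{32 \sqrt{5} \operatorname{atan}{\left(\frac{4 \sqrt{5}}{5} \right)}}{315} + \frac{32 \log{\left(\frac{9}{2} \right)}}{105}.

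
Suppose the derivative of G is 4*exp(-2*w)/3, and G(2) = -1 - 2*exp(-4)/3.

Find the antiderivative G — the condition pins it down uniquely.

Since d/dw undoes antidifferentiation here, G(w) must give back the stated G'(w).
A general antiderivative is -2*exp(-2*w)/3 + C.
The condition gives C = -1 - 2*exp(-4)/3 - (-2*exp(-4)/3) = -1.
So G(w) = -1 - 2*exp(-2*w)/3.
Check: d/dw[-1 - 2*exp(-2*w)/3] = 4*exp(-2*w)/3 = G'(w).

G(w) = -1 - 2*exp(-2*w)/3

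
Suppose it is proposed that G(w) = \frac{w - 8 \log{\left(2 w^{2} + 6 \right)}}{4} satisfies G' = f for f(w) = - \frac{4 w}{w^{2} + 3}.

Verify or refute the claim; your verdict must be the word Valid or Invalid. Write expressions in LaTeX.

Invalid: d/dw[G] - f = \frac{1}{4}, which is not 0.

d/dw[G] = \frac{w^{2} - 16 w + 3}{4 w^{2} + 12}
d/dw[G] - f(w) = \frac{1}{4} != 0.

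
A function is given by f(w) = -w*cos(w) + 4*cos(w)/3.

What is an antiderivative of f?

An antiderivative is F(w) = -w*sin(w) + 4*sin(w)/3 - cos(w).

The integrand splits into summands that can be handled one at a time.
Check: d/dw[-w*sin(w) + 4*sin(w)/3 - cos(w)] = -w*cos(w) + 4*cos(w)/3 = f(w).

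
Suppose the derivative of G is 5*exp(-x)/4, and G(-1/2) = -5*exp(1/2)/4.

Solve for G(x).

Any candidate G(x) must reproduce the stated G'(x) exactly.
A general antiderivative is -5*exp(-x)/4 + C.
The condition gives C = -5*exp(1/2)/4 - (-5*exp(1/2)/4) = 0.
So G(x) = -5*exp(-x)/4.
Check: d/dx[-5*exp(-x)/4] = 5*exp(-x)/4 = G'(x).

G(x) = -5*exp(-x)/4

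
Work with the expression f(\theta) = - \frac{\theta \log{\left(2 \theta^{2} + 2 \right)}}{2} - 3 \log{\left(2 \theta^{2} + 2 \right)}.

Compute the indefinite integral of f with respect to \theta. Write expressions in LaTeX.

The integrand splits into summands that can be handled one at a time.
Check: d/d\theta[- \frac{\theta^{2} \log{\left(2 \theta^{2} + 2 \right)}}{4} + \frac{\theta^{2}}{4} - 3 \theta \log{\left(2 \theta^{2} + 2 \right)} + 6 \theta - \frac{\log{\left(\theta^{2} + 1 \right)}}{4} - 6 \operatorname{atan}{\left(\theta \right)}] = - \frac{\theta \log{\left(\theta^{2} + 1 \right)}}{2} - \frac{\theta \log{\left(2 \right)}}{2} - 3 \log{\left(\theta^{2} + 1 \right)} - 3 \log{\left(2 \right)}, which equals f(\theta).

F(\theta) = - \frac{\theta^{2} \log{\left(2 \theta^{2} + 2 \right)}}{4} + \frac{\theta^{2}}{4} - 3 \theta \log{\left(2 \theta^{2} + 2 \right)} + 6 \theta - \frac{\log{\left(\theta^{2} + 1 \right)}}{4} - 6 \operatorname{atan}{\left(\theta \right)} + C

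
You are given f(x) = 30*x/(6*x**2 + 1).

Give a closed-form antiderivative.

An antiderivative is F(x) = 5*log(3*x**2 + 1/2)/2.

f matches the chain-rule pattern g'(h)*h' with inner function h(x) = 3*x**2 + 1/2; substituting u = h(x) collapses the integral.
Check: d/dx[5*log(3*x**2 + 1/2)/2] = 30*x/(6*x**2 + 1) = f(x).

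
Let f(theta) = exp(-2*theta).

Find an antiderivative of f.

Recover f(theta) by differentiating a candidate F(theta); any mismatch rules it out.
Check: d/dtheta[-exp(-2*theta)/2] = exp(-2*theta) = f(theta).

An antiderivative is F(theta) = -exp(-2*theta)/2.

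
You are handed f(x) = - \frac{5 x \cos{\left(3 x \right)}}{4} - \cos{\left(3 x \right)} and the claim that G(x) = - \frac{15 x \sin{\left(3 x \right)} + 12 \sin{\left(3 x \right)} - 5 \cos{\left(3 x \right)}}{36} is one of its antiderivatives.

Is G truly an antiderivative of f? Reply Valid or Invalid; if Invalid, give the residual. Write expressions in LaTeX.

d/dx[G] = - \frac{5 x \cos{\left(3 x \right)}}{4} - \frac{5 \sin{\left(3 x \right)}}{6} - \cos{\left(3 x \right)}
d/dx[G] - f(x) = - \frac{5 \sin{\left(3 x \right)}}{6} != 0.

Invalid: d/dx[G] - f = - \frac{5 \sin{\left(3 x \right)}}{6}, which is not 0.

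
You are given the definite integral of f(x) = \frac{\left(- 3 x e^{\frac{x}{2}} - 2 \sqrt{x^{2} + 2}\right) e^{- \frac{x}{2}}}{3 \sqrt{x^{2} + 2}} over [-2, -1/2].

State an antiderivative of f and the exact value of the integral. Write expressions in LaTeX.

Antiderivative: F(x) = - \frac{\left(3 \sqrt{x^{2} + 2} e^{\frac{x}{2}} - 4\right) e^{- \frac{x}{2}}}{3}; value = - \frac{4 e}{3} - \frac{3}{2} + \frac{4 e^{\frac{1}{4}}}{3} + \sqrt{6}

Since d/dx undoes antidifferentiation here, F'(x) = f(x) is required of F(x).
F(x) = - \frac{\left(3 \sqrt{x^{2} + 2} e^{\frac{x}{2}} - 4\right) e^{- \frac{x}{2}}}{3} is an antiderivative of f.
Check: d/dx[- \frac{\left(3 \sqrt{x^{2} + 2} e^{\frac{x}{2}} - 4\right) e^{- \frac{x}{2}}}{3}] = \frac{\left(- 3 x e^{\frac{x}{2}} - 2 \sqrt{x^{2} + 2}\right) e^{- \frac{x}{2}}}{3 \sqrt{x^{2} + 2}} = f(x).
F(-1/2) = - \frac{3}{2} + \frac{4 e^{\frac{1}{4}}}{3}; F(-2) = - \sqrt{6} + \frac{4 e}{3}.
Integral = F(-1/2) - F(-2) = - \frac{4 e}{3} - \frac{3}{2} + \frac{4 e^{\frac{1}{4}}}{3} + \sqrt{6}.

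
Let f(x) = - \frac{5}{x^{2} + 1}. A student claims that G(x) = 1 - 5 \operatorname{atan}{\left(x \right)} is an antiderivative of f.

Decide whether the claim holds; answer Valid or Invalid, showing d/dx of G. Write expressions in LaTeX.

d/dx[G] = - \frac{5}{x^{2} + 1}
This equals f(x) exactly, so the claim holds.

Valid: G'(x) = f(x).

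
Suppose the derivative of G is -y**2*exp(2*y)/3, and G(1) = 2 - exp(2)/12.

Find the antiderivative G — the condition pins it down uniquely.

G(y) = -y**2*exp(2*y)/6 + y*exp(2*y)/6 - exp(2*y)/12 + 2

Recognize the product-rule pattern: G'(y) = u'v + uv' with u = -y**2/6 + y/6 - 1/12, v = exp(2*y), so integration by parts undoes it.
A general antiderivative is (-2*y**2 + 2*y - 1)*exp(2*y)/12 + C.
The condition gives C = 2 - exp(2)/12 - (-exp(2)/12) = 2.
So G(y) = -y**2*exp(2*y)/6 + y*exp(2*y)/6 - exp(2*y)/12 + 2.
Check: d/dy[-y**2*exp(2*y)/6 + y*exp(2*y)/6 - exp(2*y)/12 + 2] = -y**2*exp(2*y)/3 = G'(y).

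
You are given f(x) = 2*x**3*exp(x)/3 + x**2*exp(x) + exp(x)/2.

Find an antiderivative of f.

An antiderivative is F(x) = 2*x**3*exp(x)/3 - x**2*exp(x) + 2*x*exp(x) - 3*exp(x)/2.

Recognize the product-rule pattern: f = u'v + uv' with u = 2*x**3/3 - x**2 + 2*x - 3/2, v = exp(x), so integration by parts undoes it.
Check: d/dx[2*x**3*exp(x)/3 - x**2*exp(x) + 2*x*exp(x) - 3*exp(x)/2] = 2*x**3*exp(x)/3 + x**2*exp(x) + exp(x)/2 = f(x).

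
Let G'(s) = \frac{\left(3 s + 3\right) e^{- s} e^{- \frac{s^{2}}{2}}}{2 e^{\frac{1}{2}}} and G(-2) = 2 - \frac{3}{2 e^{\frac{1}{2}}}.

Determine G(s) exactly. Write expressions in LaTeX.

G(s) = \frac{4 - 3 e^{- \frac{s^{2}}{2} - s - \frac{1}{2}}}{2}

The substitution u = - \frac{s^{2}}{2} - s - \frac{1}{2} works: G'(s) is exactly (dG/du)*(du/ds) for that inner function.
A general antiderivative is - \frac{3 e^{- \frac{s^{2}}{2} - s - \frac{1}{2}}}{2} + C.
The condition gives C = 2 - \frac{3}{2 e^{\frac{1}{2}}} - (- \frac{3}{2 e^{\frac{1}{2}}}) = 2.
So G(s) = \frac{4 - 3 e^{- \frac{s^{2}}{2} - s - \frac{1}{2}}}{2}.
Check: d/ds[\frac{4 - 3 e^{- \frac{s^{2}}{2} - s - \frac{1}{2}}}{2}] = \frac{\left(3 s + 3\right) e^{- s} e^{- \frac{s^{2}}{2}}}{2 e^{\frac{1}{2}}} = G'(s).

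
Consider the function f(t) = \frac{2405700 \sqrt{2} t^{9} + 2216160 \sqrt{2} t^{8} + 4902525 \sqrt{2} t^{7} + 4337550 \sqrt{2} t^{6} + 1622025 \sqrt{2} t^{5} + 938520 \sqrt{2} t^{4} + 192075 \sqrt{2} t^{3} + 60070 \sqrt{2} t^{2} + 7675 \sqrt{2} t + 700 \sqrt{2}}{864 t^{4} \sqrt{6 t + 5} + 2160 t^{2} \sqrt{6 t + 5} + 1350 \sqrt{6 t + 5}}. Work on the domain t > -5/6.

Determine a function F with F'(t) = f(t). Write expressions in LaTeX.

An antiderivative is F(t) = \frac{18225 t^{7} \sqrt{6 t + 5} + 3645 t^{6} \sqrt{6 t + 5} + 6075 t^{5} \sqrt{6 t + 5} + 1215 t^{4} \sqrt{6 t + 5} + 675 t^{3} \sqrt{6 t + 5} + 135 t^{2} \sqrt{6 t + 5} + 25 t \sqrt{6 t + 5} + 5 \sqrt{6 t + 5}}{108 \sqrt{2} t^{2} + 135 \sqrt{2}}.

Since d/dt undoes antidifferentiation here, F'(t) = f(t) is required of F(t).
Check: d/dt[\frac{18225 t^{7} \sqrt{6 t + 5} + 3645 t^{6} \sqrt{6 t + 5} + 6075 t^{5} \sqrt{6 t + 5} + 1215 t^{4} \sqrt{6 t + 5} + 675 t^{3} \sqrt{6 t + 5} + 135 t^{2} \sqrt{6 t + 5} + 25 t \sqrt{6 t + 5} + 5 \sqrt{6 t + 5}}{108 \sqrt{2} t^{2} + 135 \sqrt{2}}] = \frac{2405700 \sqrt{2} t^{9} + 2216160 \sqrt{2} t^{8} + 4902525 \sqrt{2} t^{7} + 4337550 \sqrt{2} t^{6} + 1622025 \sqrt{2} t^{5} + 938520 \sqrt{2} t^{4} + 192075 \sqrt{2} t^{3} + 60070 \sqrt{2} t^{2} + 7675 \sqrt{2} t + 700 \sqrt{2}}{864 t^{4} \sqrt{6 t + 5} + 2160 t^{2} \sqrt{6 t + 5} + 1350 \sqrt{6 t + 5}} = f(t).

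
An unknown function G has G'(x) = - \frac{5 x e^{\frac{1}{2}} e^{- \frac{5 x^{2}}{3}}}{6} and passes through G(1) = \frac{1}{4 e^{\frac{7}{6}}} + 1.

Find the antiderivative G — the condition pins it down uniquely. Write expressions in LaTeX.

G(x) = \frac{\left(\frac{4 e^{\frac{5 x^{2}}{3}}}{e^{\frac{1}{2}}} + 1\right) e^{\frac{1}{2}} e^{- \frac{5 x^{2}}{3}}}{4}

G'(x) matches the chain-rule pattern g'(h)*h' with inner function h(x) = \frac{1}{2} - \frac{5 x^{2}}{3}; substituting u = h(x) collapses the integral.
A general antiderivative is \frac{e^{\frac{1}{2} - \frac{5 x^{2}}{3}}}{4} + C.
The condition gives C = \frac{1}{4 e^{\frac{7}{6}}} + 1 - (\frac{1}{4 e^{\frac{7}{6}}}) = 1.
So G(x) = \frac{\left(\frac{4 e^{\frac{5 x^{2}}{3}}}{e^{\frac{1}{2}}} + 1\right) e^{\frac{1}{2}} e^{- \frac{5 x^{2}}{3}}}{4}.
Check: d/dx[\frac{\left(\frac{4 e^{\frac{5 x^{2}}{3}}}{e^{\frac{1}{2}}} + 1\right) e^{\frac{1}{2}} e^{- \frac{5 x^{2}}{3}}}{4}] = - \frac{5 x e^{\frac{1}{2}} e^{- \frac{5 x^{2}}{3}}}{6} = G'(x).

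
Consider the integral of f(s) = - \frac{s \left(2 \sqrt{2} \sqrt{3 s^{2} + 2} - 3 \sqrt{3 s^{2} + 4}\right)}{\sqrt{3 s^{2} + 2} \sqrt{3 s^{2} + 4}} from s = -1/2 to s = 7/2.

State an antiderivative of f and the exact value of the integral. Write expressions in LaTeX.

Antiderivative: F(s) = \frac{3 \sqrt{3 s^{2} + 2} - 2 \sqrt{2} \sqrt{3 s^{2} + 4}}{3}; value = - \frac{\sqrt{326}}{3} - \frac{\sqrt{11}}{2} + \frac{\sqrt{38}}{3} + \frac{\sqrt{155}}{2}

Any candidate F(s) must reproduce f(s) exactly when differentiated.
F(s) = \frac{3 \sqrt{3 s^{2} + 2} - 2 \sqrt{2} \sqrt{3 s^{2} + 4}}{3} is an antiderivative of f.
Check: d/ds[\frac{3 \sqrt{3 s^{2} + 2} - 2 \sqrt{2} \sqrt{3 s^{2} + 4}}{3}] = \frac{- 2 \sqrt{2} s \sqrt{3 s^{2} + 2} + 3 s \sqrt{3 s^{2} + 4}}{\sqrt{3 s^{2} + 2} \sqrt{3 s^{2} + 4}}, which equals f(s).
F(7/2) = - \frac{\sqrt{326}}{3} + \frac{\sqrt{155}}{2}; F(-1/2) = - \frac{\sqrt{38}}{3} + \frac{\sqrt{11}}{2}.
Integral = F(7/2) - F(-1/2) = - \frac{\sqrt{326}}{3} - \frac{\sqrt{11}}{2} + \frac{\sqrt{38}}{3} + \frac{\sqrt{155}}{2}.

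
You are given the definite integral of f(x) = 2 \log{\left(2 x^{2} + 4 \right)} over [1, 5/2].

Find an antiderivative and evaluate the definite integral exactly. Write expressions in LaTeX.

Antiderivative: F(x) = 2 x \log{\left(2 x^{2} + 4 \right)} - 4 x + 4 \sqrt{2} \operatorname{atan}{\left(\frac{\sqrt{2} x}{2} \right)}; value = -6 - 2 \log{\left(6 \right)} - 4 \sqrt{2} \operatorname{atan}{\left(\frac{\sqrt{2}}{2} \right)} + 4 \sqrt{2} \operatorname{atan}{\left(\frac{5 \sqrt{2}}{4} \right)} + 5 \log{\left(\frac{33}{2} \right)}

A first test for any F(x): its x-derivative must equal f(x) identically.
F(x) = 2 x \log{\left(2 x^{2} + 4 \right)} - 4 x + 4 \sqrt{2} \operatorname{atan}{\left(\frac{\sqrt{2} x}{2} \right)} is an antiderivative of f.
Check: d/dx[2 x \log{\left(2 x^{2} + 4 \right)} - 4 x + 4 \sqrt{2} \operatorname{atan}{\left(\frac{\sqrt{2} x}{2} \right)}] = 2 \log{\left(x^{2} + 2 \right)} + 2 \log{\left(2 \right)}, which equals f(x).
F(5/2) = -10 + 4 \sqrt{2} \operatorname{atan}{\left(\frac{5 \sqrt{2}}{4} \right)} + 5 \log{\left(\frac{33}{2} \right)}; F(1) = -4 + 4 \sqrt{2} \operatorname{atan}{\left(\frac{\sqrt{2}}{2} \right)} + 2 \log{\left(6 \right)}.
Integral = F(5/2) - F(1) = -6 - 2 \log{\left(6 \right)} - 4 \sqrt{2} \operatorname{atan}{\left(\frac{\sqrt{2}}{2} \right)} + 4 \sqrt{2} \operatorname{atan}{\left(\frac{5 \sqrt{2}}{4} \right)} + 5 \log{\left(\frac{33}{2} \right)}.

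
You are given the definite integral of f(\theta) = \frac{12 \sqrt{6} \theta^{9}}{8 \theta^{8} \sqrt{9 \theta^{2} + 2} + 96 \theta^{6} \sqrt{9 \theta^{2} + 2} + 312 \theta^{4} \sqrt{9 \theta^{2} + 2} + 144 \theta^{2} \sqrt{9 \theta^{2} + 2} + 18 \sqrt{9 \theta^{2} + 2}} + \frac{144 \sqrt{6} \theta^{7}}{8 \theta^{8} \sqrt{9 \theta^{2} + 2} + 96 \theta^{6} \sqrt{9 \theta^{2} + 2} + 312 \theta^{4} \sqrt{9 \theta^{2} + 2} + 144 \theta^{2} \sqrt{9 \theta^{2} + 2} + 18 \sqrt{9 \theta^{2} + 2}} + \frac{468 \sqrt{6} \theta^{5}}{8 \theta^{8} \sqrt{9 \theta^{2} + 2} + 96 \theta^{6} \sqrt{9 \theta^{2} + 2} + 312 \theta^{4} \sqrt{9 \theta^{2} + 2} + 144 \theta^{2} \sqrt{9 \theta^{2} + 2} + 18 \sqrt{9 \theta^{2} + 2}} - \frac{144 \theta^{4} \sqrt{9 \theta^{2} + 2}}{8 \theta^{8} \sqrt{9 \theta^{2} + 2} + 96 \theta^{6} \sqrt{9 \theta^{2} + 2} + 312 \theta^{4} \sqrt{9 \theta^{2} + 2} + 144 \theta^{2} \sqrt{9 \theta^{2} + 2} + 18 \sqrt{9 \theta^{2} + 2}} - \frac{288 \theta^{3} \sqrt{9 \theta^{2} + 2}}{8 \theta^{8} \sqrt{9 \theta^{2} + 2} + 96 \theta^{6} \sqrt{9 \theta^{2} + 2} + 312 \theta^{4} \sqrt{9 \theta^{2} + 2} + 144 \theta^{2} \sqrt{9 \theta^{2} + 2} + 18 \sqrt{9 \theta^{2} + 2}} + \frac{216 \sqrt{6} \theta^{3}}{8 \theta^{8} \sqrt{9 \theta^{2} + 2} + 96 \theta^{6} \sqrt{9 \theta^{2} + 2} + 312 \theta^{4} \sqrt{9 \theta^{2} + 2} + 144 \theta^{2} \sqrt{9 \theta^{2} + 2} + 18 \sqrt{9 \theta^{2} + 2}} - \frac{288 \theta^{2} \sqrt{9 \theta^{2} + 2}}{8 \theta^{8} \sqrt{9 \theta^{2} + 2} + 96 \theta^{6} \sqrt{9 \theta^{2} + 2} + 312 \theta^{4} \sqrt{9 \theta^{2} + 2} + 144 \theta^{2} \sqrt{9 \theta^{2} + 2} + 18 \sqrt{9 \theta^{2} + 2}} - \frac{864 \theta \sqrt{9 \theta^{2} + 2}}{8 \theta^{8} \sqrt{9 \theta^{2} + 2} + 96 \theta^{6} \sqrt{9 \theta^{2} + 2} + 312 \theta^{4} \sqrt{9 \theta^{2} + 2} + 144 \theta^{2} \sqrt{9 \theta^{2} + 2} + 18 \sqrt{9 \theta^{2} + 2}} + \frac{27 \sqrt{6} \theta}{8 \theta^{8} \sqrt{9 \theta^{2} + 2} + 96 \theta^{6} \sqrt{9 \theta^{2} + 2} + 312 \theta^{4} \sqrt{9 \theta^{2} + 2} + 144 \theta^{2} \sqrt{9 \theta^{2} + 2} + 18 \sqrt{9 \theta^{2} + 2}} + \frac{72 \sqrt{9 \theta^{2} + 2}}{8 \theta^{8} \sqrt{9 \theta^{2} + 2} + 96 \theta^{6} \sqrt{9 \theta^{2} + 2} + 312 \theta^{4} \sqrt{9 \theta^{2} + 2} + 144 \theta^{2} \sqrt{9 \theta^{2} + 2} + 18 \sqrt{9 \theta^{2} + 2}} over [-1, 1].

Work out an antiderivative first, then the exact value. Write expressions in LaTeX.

The integrand splits into summands that can be handled one at a time.
F(\theta) = \frac{2 \sqrt{6} \theta^{4} \sqrt{9 \theta^{2} + 2} + 12 \sqrt{6} \theta^{2} \sqrt{9 \theta^{2} + 2} + 72 \theta + 3 \sqrt{6} \sqrt{9 \theta^{2} + 2} + 108}{12 \theta^{4} + 72 \theta^{2} + 18} is an antiderivative of f.
Check: d/d\theta[\frac{2 \sqrt{6} \theta^{4} \sqrt{9 \theta^{2} + 2} + 12 \sqrt{6} \theta^{2} \sqrt{9 \theta^{2} + 2} + 72 \theta + 3 \sqrt{6} \sqrt{9 \theta^{2} + 2} + 108}{12 \theta^{4} + 72 \theta^{2} + 18}] = \frac{12 \sqrt{6} \theta^{9} + 144 \sqrt{6} \theta^{7} + 468 \sqrt{6} \theta^{5} - 144 \theta^{4} \sqrt{9 \theta^{2} + 2} - 288 \theta^{3} \sqrt{9 \theta^{2} + 2} + 216 \sqrt{6} \theta^{3} - 288 \theta^{2} \sqrt{9 \theta^{2} + 2} - 864 \theta \sqrt{9 \theta^{2} + 2} + 27 \sqrt{6} \theta + 72 \sqrt{9 \theta^{2} + 2}}{8 \theta^{8} \sqrt{9 \theta^{2} + 2} + 96 \theta^{6} \sqrt{9 \theta^{2} + 2} + 312 \theta^{4} \sqrt{9 \theta^{2} + 2} + 144 \theta^{2} \sqrt{9 \theta^{2} + 2} + 18 \sqrt{9 \theta^{2} + 2}}, which equals f(\theta).
F(1) = \frac{\sqrt{66}}{6} + \frac{30}{17}; F(-1) = \frac{6}{17} + \frac{\sqrt{66}}{6}.
Integral = F(1) - F(-1) = \frac{24}{17}.

Antiderivative: F(\theta) = \frac{2 \sqrt{6} \theta^{4} \sqrt{9 \theta^{2} + 2} + 12 \sqrt{6} \theta^{2} \sqrt{9 \theta^{2} + 2} + 72 \theta + 3 \sqrt{6} \sqrt{9 \theta^{2} + 2} + 108}{12 \theta^{4} + 72 \theta^{2} + 18}; value = \frac{24}{17}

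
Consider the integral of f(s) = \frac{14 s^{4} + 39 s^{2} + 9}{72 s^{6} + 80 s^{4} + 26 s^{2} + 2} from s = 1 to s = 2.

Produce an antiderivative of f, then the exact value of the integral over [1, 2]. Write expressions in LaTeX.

Antiderivative: F(s) = \frac{3 s + 8 \left(2 s^{2} + 1\right) \operatorname{atan}{\left(3 s \right)}}{6 \left(2 s^{2} + 1\right)}; value = - \frac{4 \operatorname{atan}{\left(3 \right)}}{3} - \frac{1}{18} + \frac{4 \operatorname{atan}{\left(6 \right)}}{3}

A first test for any F(s): its s-derivative must equal f(s) identically.
F(s) = \frac{3 s + 8 \left(2 s^{2} + 1\right) \operatorname{atan}{\left(3 s \right)}}{6 \left(2 s^{2} + 1\right)} is an antiderivative of f.
Check: d/ds[\frac{3 s + 8 \left(2 s^{2} + 1\right) \operatorname{atan}{\left(3 s \right)}}{6 \left(2 s^{2} + 1\right)}] = \frac{14 s^{4} + 39 s^{2} + 9}{72 s^{6} + 80 s^{4} + 26 s^{2} + 2} = f(s).
F(2) = \frac{1}{9} + \frac{4 \operatorname{atan}{\left(6 \right)}}{3}; F(1) = \frac{1}{6} + \frac{4 \operatorname{atan}{\left(3 \right)}}{3}.
Integral = F(2) - F(1) = - \frac{4 \operatorname{atan}{\left(3 \right)}}{3} - \frac{1}{18} + \frac{4 \operatorname{atan}{\left(6 \right)}}{3}.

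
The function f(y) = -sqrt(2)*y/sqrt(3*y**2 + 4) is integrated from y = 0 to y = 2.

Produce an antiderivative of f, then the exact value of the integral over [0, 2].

Antiderivative: F(y) = -sqrt(2)*sqrt(3*y**2 + 4)/3; value = -2*sqrt(2)/3

The substitution u = 3*y**2/2 + 2 works: f is exactly (dF/du)*(du/dy) for that inner function.
F(y) = -sqrt(2)*sqrt(3*y**2 + 4)/3 is an antiderivative of f.
Check: d/dy[-sqrt(2)*sqrt(3*y**2 + 4)/3] = -sqrt(2)*y/sqrt(3*y**2 + 4) = f(y).
F(2) = -4*sqrt(2)/3; F(0) = -2*sqrt(2)/3.
Integral = F(2) - F(0) = -2*sqrt(2)/3.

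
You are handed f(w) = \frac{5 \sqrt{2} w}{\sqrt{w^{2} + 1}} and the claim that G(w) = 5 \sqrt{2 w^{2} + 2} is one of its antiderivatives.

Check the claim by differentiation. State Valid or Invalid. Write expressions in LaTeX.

Valid. The derivative of G reproduces f.

d/dw[G] = \frac{5 \sqrt{2} w}{\sqrt{w^{2} + 1}}
This equals f(w) exactly, so the claim holds.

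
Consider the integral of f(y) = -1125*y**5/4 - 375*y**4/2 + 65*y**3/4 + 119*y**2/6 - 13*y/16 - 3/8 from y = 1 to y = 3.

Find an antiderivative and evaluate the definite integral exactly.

The substitution u = 5*y**2/2 + 2*y/3 - 1/4 works: f is exactly (dF/du)*(du/dy) for that inner function.
F(y) = -3*(5*y**2/2 + 2*y/3 - 1/4)**3 is an antiderivative of f.
Check: d/dy[-3*(5*y**2/2 + 2*y/3 - 1/4)**3] = -1125*y**5/4 - 375*y**4/2 + 65*y**3/4 + 119*y**2/6 - 13*y/16 - 3/8 = f(y).
F(3) = -2738019/64; F(1) = -42875/576.
Integral = F(3) - F(1) = -384364/9.

Antiderivative: F(y) = -3*(5*y**2/2 + 2*y/3 - 1/4)**3; value = -384364/9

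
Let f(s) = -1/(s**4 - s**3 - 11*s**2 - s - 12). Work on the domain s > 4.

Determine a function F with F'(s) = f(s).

The denominator factors as (s - 4)*(s + 3)*(s**2 + 1); partial fractions split f into directly integrable pieces: -(s - 13)/(170*(s**2 + 1)) + 1/(70*(s + 3)) - 1/(119*(s - 4)).
Check: d/ds[-log(s - 4)/119 + log(s + 3)/70 - log(s**2 + 1)/340 + 13*atan(s)/170] = -1/(s**4 - s**3 - 11*s**2 - s - 12) = f(s).

An antiderivative is F(s) = -log(s - 4)/119 + log(s + 3)/70 - log(s**2 + 1)/340 + 13*atan(s)/170.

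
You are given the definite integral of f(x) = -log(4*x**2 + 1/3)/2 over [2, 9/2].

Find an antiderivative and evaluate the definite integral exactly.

A candidate is checked by its d/dx: the result must match f(x).
F(x) = -x*log(4*x**2 + 1/3)/2 + x - sqrt(3)*atan(2*sqrt(3)*x)/6 is an antiderivative of f.
Check: d/dx[-x*log(4*x**2 + 1/3)/2 + x - sqrt(3)*atan(2*sqrt(3)*x)/6] = -log(4*x**2 + 1/3)/2 = f(x).
F(9/2) = -9*log(244/3)/4 - sqrt(3)*atan(9*sqrt(3))/6 + 9/2; F(2) = -log(49/3) - sqrt(3)*atan(4*sqrt(3))/6 + 2.
Integral = F(9/2) - F(2) = -9*log(244/3)/4 - sqrt(3)*atan(9*sqrt(3))/6 + sqrt(3)*atan(4*sqrt(3))/6 + 5/2 + log(49/3).

Antiderivative: F(x) = -x*log(4*x**2 + 1/3)/2 + x - sqrt(3)*atan(2*sqrt(3)*x)/6; value = -9*log(244/3)/4 - sqrt(3)*atan(9*sqrt(3))/6 + sqrt(3)*atan(4*sqrt(3))/6 + 5/2 + log(49/3)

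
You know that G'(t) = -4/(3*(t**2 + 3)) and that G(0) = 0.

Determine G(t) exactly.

G(t) = -4*sqrt(3)*atan(sqrt(3)*t/3)/9

For G(t) to be correct, d/dt[G] must agree with the stated G'(t) identically.
A general antiderivative is -4*sqrt(3)*atan(sqrt(3)*t/3)/9 + C.
The condition gives C = 0 - (0) = 0.
So G(t) = -4*sqrt(3)*atan(sqrt(3)*t/3)/9.
Check: d/dt[-4*sqrt(3)*atan(sqrt(3)*t/3)/9] = -4/(3*t**2 + 9), which equals G'(t).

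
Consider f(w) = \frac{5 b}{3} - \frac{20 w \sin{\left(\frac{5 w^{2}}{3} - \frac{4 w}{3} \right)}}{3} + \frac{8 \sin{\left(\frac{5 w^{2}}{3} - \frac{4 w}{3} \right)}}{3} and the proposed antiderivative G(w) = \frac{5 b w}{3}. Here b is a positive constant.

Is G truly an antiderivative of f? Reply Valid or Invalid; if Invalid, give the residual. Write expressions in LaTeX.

Invalid: d/dw[G] - f = \frac{20 w \sin{\left(\frac{5 w^{2}}{3} - \frac{4 w}{3} \right)}}{3} - \frac{8 \sin{\left(\frac{5 w^{2}}{3} - \frac{4 w}{3} \right)}}{3}, which is not 0.

d/dw[G] = \frac{5 b}{3}
d/dw[G] - f(w) = \frac{20 w \sin{\left(\frac{5 w^{2}}{3} - \frac{4 w}{3} \right)}}{3} - \frac{8 \sin{\left(\frac{5 w^{2}}{3} - \frac{4 w}{3} \right)}}{3} != 0.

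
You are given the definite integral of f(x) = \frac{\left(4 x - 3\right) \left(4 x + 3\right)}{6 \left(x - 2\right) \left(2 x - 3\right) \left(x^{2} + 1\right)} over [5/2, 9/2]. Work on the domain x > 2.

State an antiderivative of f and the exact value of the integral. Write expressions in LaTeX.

Antiderivative: F(x) = \frac{11 \log{\left(x - 2 \right)}}{6} - \frac{18 \log{\left(x - \frac{3}{2} \right)}}{13} - \frac{35 \log{\left(x^{2} + 1 \right)}}{156} - \frac{10 \operatorname{atan}{\left(x \right)}}{39}; value = - \frac{18 \log{\left(3 \right)}}{13} - \frac{35 \log{\left(\frac{85}{4} \right)}}{156} - \frac{10 \operatorname{atan}{\left(\frac{9}{2} \right)}}{39} + \frac{10 \operatorname{atan}{\left(\frac{5}{2} \right)}}{39} + \frac{35 \log{\left(\frac{29}{4} \right)}}{156} + \frac{11 \log{\left(2 \right)}}{6} + \frac{11 \log{\left(\frac{5}{2} \right)}}{6}

The denominator factors as 6 \left(x - 2\right) \left(2 x - 3\right) \left(x^{2} + 1\right); partial fractions split f into directly integrable pieces: - \frac{5 \left(7 x + 4\right)}{78 \left(x^{2} + 1\right)} - \frac{36}{13 \left(2 x - 3\right)} + \frac{11}{6 \left(x - 2\right)}.
F(x) = \frac{11 \log{\left(x - 2 \right)}}{6} - \frac{18 \log{\left(x - \frac{3}{2} \right)}}{13} - \frac{35 \log{\left(x^{2} + 1 \right)}}{156} - \frac{10 \operatorname{atan}{\left(x \right)}}{39} is an antiderivative of f.
Check: d/dx[\frac{11 \log{\left(x - 2 \right)}}{6} - \frac{18 \log{\left(x - \frac{3}{2} \right)}}{13} - \frac{35 \log{\left(x^{2} + 1 \right)}}{156} - \frac{10 \operatorname{atan}{\left(x \right)}}{39}] = \frac{16 x^{2} - 9}{12 x^{4} - 42 x^{3} + 48 x^{2} - 42 x + 36}, which equals f(x).
F(9/2) = - \frac{18 \log{\left(3 \right)}}{13} - \frac{35 \log{\left(\frac{85}{4} \right)}}{156} - \frac{10 \operatorname{atan}{\left(\frac{9}{2} \right)}}{39} + \frac{11 \log{\left(\frac{5}{2} \right)}}{6}; F(5/2) = - \frac{11 \log{\left(2 \right)}}{6} - \frac{35 \log{\left(\frac{29}{4} \right)}}{156} - \frac{10 \operatorname{atan}{\left(\frac{5}{2} \right)}}{39}.
Integral = F(9/2) - F(5/2) = - \frac{18 \log{\left(3 \right)}}{13} - \frac{35 \log{\left(\frac{85}{4} \right)}}{156} - \frac{10 \operatorname{atan}{\left(\frac{9}{2} \right)}}{39} + \frac{10 \operatorname{atan}{\left(\frac{5}{2} \right)}}{39} + \frac{35 \log{\left(\frac{29}{4} \right)}}{156} + \frac{11 \log{\left(2 \right)}}{6} + \frac{11 \log{\left(\frac{5}{2} \right)}}{6}.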